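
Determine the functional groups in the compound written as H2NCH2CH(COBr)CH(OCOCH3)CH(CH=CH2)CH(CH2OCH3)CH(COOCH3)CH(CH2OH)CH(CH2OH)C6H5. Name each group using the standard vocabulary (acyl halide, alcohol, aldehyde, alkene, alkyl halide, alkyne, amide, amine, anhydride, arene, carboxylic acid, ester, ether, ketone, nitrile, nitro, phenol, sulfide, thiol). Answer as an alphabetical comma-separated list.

–NH2 on an sp³ carbon with no adjacent C=O → amine.
pendant –C(=O)X: carbonyl C bonded to C and halogen → acyl halide.
pendant –OC(=O)CH3: an acyloxy group → ester.
pendant –CH=CH2: C=C double bond → alkene.
pendant –CH2OCH3: C–O–C linkage → ether.
pendant –COOCH3: carbonyl C bonded to C and –OCH3 → ester.
pendant –CH2OH on an sp³ backbone C → alcohol.
pendant –CH2OH on an sp³ backbone C → alcohol.
–C6H5 phenyl ring → arene.

acyl halide, alcohol, alkene, amine, arene, ester, ether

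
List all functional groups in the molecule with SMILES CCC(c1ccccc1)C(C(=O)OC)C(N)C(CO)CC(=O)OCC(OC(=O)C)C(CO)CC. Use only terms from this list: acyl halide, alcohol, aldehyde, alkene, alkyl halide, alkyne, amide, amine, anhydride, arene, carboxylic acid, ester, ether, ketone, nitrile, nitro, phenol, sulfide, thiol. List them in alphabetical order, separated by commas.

alcohol, amine, arene, ester

Reading the structure from left to right:
  CH(C6H5): pendant –C6H5: benzene ring → arene.
  CH(COOCH3): pendant –COOCH3: carbonyl C bonded to C and –OCH3 → ester.
  CH(NH2): –NH2 on an sp³ carbon with no adjacent C=O → amine.
  CH(CH2OH): pendant –CH2OH on an sp³ backbone C → alcohol.
  CH2COOCH2: –C(=O)–O–C with C on the carbonyl side → ester.
  CH(OCOCH3): pendant –OC(=O)CH3: an acyloxy group → ester.
  CH(CH2OH): pendant –CH2OH on an sp³ backbone C → alcohol.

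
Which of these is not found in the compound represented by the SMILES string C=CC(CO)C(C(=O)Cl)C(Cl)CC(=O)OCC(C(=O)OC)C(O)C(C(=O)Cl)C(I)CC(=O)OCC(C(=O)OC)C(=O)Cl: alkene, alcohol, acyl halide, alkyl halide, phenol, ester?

ester: present (CH2COOCH2 — –C(=O)–O–C with C on the carbonyl side → ester).
alkene: present (CH2=CH — C=C double bond → alkene).
alkyl halide: present (CH(Cl) — halogen on an sp³ carbon → alkyl halide).
acyl halide: present (CH(COCl) — pendant –C(=O)X: carbonyl C bonded to C and halogen → acyl halide).
alcohol: present (CH(CH2OH) — pendant –CH2OH on an sp³ backbone C → alcohol).
phenol: absent. In each of CH(CH2OH) and CH(OH), the –OH is on an sp³ carbon, not on an aromatic ring, so it is an alcohol.

phenol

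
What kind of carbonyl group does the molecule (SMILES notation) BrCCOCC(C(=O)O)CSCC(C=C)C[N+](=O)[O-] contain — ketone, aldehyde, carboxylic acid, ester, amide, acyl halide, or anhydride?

carboxylic acid

The carbonyl is in the CH(COOH) segment: pendant –COOH: carbonyl C bonded to C and –OH → carboxylic acid.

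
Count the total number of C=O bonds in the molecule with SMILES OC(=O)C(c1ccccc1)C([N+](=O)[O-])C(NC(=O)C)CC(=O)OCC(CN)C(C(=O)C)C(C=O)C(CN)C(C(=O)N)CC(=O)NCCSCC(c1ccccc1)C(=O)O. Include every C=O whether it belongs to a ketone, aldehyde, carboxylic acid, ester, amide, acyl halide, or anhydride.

8

HOOC: carboxylic acid, 1 C=O (running total 1).
CH(NHCOCH3): amide, 1 C=O (running total 2).
CH2COOCH2: ester, 1 C=O (running total 3).
CH(COCH3): ketone, 1 C=O (running total 4).
CH(CHO): aldehyde, 1 C=O (running total 5).
CH(CONH2): amide, 1 C=O (running total 6).
CH2CONHCH2: amide, 1 C=O (running total 7).
COOH: carboxylic acid, 1 C=O (running total 8).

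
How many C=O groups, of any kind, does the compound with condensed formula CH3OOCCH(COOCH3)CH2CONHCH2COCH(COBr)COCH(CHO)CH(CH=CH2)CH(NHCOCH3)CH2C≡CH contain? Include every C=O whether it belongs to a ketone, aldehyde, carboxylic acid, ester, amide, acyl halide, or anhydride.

8

CH3OOC: ester, 1 C=O (running total 1).
CH(COOCH3): ester, 1 C=O (running total 2).
CH2CONHCH2: amide, 1 C=O (running total 3).
CO: ketone, 1 C=O (running total 4).
CH(COBr): acyl halide, 1 C=O (running total 5).
CO: ketone, 1 C=O (running total 6).
CH(CHO): aldehyde, 1 C=O (running total 7).
CH(NHCOCH3): amide, 1 C=O (running total 8).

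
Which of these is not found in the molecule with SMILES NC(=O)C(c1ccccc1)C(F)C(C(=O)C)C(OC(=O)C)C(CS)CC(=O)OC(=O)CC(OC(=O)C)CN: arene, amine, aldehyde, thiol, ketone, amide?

amide: present (H2NCO — –C(=O)NH2: carbonyl C bonded to C and to N → amide (the N is not a separate amine)).
amine: present (CH2NH2 — –NH2 on an sp³ carbon with no adjacent C=O → amine).
thiol: present (CH(CH2SH) — pendant –CH2SH → thiol).
arene: present (CH(C6H5) — pendant –C6H5: benzene ring → arene).
ketone: present (CH(COCH3) — pendant –COCH3: carbonyl C bonded to two carbons → ketone).
aldehyde: absent. In CH(COCH3), the carbonyl carbon is bonded to two carbons, so it is a ketone, not an aldehyde.

aldehyde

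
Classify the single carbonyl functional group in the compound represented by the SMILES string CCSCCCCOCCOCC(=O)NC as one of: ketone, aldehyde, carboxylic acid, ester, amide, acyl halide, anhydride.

The carbonyl is in the CONHCH3 segment: –C(=O)NHCH3: carbonyl C bonded to C and to N → amide (the N is not an amine).

amide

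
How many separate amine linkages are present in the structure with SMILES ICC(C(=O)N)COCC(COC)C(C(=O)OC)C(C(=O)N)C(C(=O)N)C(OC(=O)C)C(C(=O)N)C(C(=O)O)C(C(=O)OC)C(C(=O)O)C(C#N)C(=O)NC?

Taking each segment in turn:
  ICH2: halogen on an sp³ carbon → alkyl halide.
  CH(CONH2): pendant –CONH2: carbonyl C bonded to C and N → amide.
  CH2OCH2: C–O–C with sp³ carbons on both sides and no adjacent C=O → ether.
  CH(CH2OCH3): pendant –CH2OCH3: C–O–C linkage → ether.
  CH(COOCH3): pendant –COOCH3: carbonyl C bonded to C and –OCH3 → ester.
  CH(CONH2): pendant –CONH2: carbonyl C bonded to C and N → amide.
  CH(CONH2): pendant –CONH2: carbonyl C bonded to C and N → amide.
  CH(OCOCH3): pendant –OC(=O)CH3: an acyloxy group → ester.
  CH(CONH2): pendant –CONH2: carbonyl C bonded to C and N → amide.
  CH(COOH): pendant –COOH: carbonyl C bonded to C and –OH → carboxylic acid.
  CH(COOCH3): pendant –COOCH3: carbonyl C bonded to C and –OCH3 → ester.
  CH(COOH): pendant –COOH: carbonyl C bonded to C and –OH → carboxylic acid.
  CH(CN): pendant –C≡N: nitrile.
  CONHCH3: –C(=O)NHCH3: carbonyl C bonded to C and to N → amide (the N is not an amine).
No segment is a amine: CH(CONH2) is amide, not amine; CH(CONH2) is amide, not amine; CH(CONH2) is amide, not amine. → 0.

0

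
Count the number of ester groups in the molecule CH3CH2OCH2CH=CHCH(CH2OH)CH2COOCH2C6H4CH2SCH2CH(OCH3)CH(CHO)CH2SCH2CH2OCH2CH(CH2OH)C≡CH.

1

C–O–C with sp³ carbons on both sides and no adjacent C=O → ether.
C=C double bond → alkene.
pendant –CH2OH on an sp³ backbone C → alcohol.
–C(=O)–O–C with C on the carbonyl side → ester.
para-disubstituted benzene ring → arene.
C–S–C linkage → sulfide (thioether).
pendant –OCH3: C–O–C with sp³ C, no adjacent C=O → ether.
pendant –CHO: carbonyl C bonded to C and H → aldehyde.
C–S–C linkage → sulfide (thioether).
C–O–C with sp³ carbons on both sides and no adjacent C=O → ether.
pendant –CH2OH on an sp³ backbone C → alcohol.
C≡C triple bond → alkyne.
Ester appears at: CH2COOCH2 → 1.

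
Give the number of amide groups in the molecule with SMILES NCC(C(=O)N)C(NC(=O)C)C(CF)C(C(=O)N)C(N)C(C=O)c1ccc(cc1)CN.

3

–NH2 on an sp³ carbon with no adjacent C=O → amine.
pendant –CONH2: carbonyl C bonded to C and N → amide.
pendant –NHC(=O)CH3: N bonded to a carbonyl → amide (not amine).
pendant –CH2X: halogen on sp³ carbon → alkyl halide.
pendant –CONH2: carbonyl C bonded to C and N → amide.
–NH2 on an sp³ carbon with no adjacent C=O → amine.
pendant –CHO: carbonyl C bonded to C and H → aldehyde.
para-disubstituted benzene ring → arene.
–NH2 on an sp³ carbon with no adjacent C=O → amine.
Amide appears at: CH(CONH2), CH(NHCOCH3), CH(CONH2) → 3.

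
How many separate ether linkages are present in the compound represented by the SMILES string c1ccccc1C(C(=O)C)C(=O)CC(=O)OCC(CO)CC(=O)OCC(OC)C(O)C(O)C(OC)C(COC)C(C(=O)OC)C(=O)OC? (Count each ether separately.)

3

Taking each segment in turn:
  C6H5: C6H5– phenyl ring → arene.
  CH(COCH3): pendant –COCH3: carbonyl C bonded to two carbons → ketone.
  CO: –C(=O)– with carbon on both sides → ketone.
  CH2COOCH2: –C(=O)–O–C with C on the carbonyl side → ester.
  CH(CH2OH): pendant –CH2OH on an sp³ backbone C → alcohol.
  CH2COOCH2: –C(=O)–O–C with C on the carbonyl side → ester.
  CH(OCH3): pendant –OCH3: C–O–C with sp³ C, no adjacent C=O → ether.
  CH(OH): –OH on an sp³ carbon → alcohol (secondary).
  CH(OH): –OH on an sp³ carbon → alcohol (secondary).
  CH(OCH3): pendant –OCH3: C–O–C with sp³ C, no adjacent C=O → ether.
  CH(CH2OCH3): pendant –CH2OCH3: C–O–C linkage → ether.
  CH(COOCH3): pendant –COOCH3: carbonyl C bonded to C and –OCH3 → ester.
  COOCH3: –C(=O)OCH3: carbonyl C bonded to C and to –OCH3 → ester (not ketone + ether).
Ether appears at: CH(OCH3), CH(OCH3), CH(CH2OCH3) → 3.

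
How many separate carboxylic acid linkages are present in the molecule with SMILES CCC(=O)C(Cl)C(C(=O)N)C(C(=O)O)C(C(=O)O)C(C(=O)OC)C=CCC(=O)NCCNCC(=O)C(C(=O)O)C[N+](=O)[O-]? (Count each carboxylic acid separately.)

–C(=O)– with carbon on both sides → ketone.
halogen on an sp³ carbon → alkyl halide.
pendant –CONH2: carbonyl C bonded to C and N → amide.
pendant –COOH: carbonyl C bonded to C and –OH → carboxylic acid.
pendant –COOH: carbonyl C bonded to C and –OH → carboxylic acid.
pendant –COOCH3: carbonyl C bonded to C and –OCH3 → ester.
C=C double bond → alkene.
–C(=O)–N– linkage → amide (the N is not an amine).
C–N–C with sp³ carbons and no adjacent C=O → amine (secondary).
–C(=O)– with carbon on both sides → ketone.
pendant –COOH: carbonyl C bonded to C and –OH → carboxylic acid.
–NO2 on carbon → nitro group.
Carboxylic acid appears at: CH(COOH), CH(COOH), CH(COOH) → 3.

3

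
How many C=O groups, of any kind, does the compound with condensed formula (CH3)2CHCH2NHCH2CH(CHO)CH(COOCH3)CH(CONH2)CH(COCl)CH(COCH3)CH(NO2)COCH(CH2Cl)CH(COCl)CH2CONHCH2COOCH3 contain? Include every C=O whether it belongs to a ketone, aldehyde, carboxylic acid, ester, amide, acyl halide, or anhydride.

9

CH(CHO): aldehyde, 1 C=O (running total 1).
CH(COOCH3): ester, 1 C=O (running total 2).
CH(CONH2): amide, 1 C=O (running total 3).
CH(COCl): acyl halide, 1 C=O (running total 4).
CH(COCH3): ketone, 1 C=O (running total 5).
CO: ketone, 1 C=O (running total 6).
CH(COCl): acyl halide, 1 C=O (running total 7).
CH2CONHCH2: amide, 1 C=O (running total 8).
COOCH3: ester, 1 C=O (running total 9).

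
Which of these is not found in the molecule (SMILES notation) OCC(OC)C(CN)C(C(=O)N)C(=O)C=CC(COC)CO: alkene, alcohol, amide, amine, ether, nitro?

ether: present (CH(OCH3) — pendant –OCH3: C–O–C with sp³ C, no adjacent C=O → ether).
amine: present (CH(CH2NH2) — pendant –CH2NH2: N on sp³ C, no adjacent C=O → amine).
amide: present (CH(CONH2) — pendant –CONH2: carbonyl C bonded to C and N → amide).
alkene: present (CH=CH — C=C double bond → alkene).
alcohol: present (HOCH2 — HO– on an sp³ carbon → alcohol).
nitro: no segment matches this pattern.

nitro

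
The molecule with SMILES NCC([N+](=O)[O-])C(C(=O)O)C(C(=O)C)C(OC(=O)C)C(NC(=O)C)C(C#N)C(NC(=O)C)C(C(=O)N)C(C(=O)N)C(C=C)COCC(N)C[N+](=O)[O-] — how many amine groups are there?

2

Working along the chain:
  H2NCH2: –NH2 on an sp³ carbon with no adjacent C=O → amine.
  CH(NO2): –NO2 on an sp³ carbon → nitro (the N=O is not a carbonyl).
  CH(COOH): pendant –COOH: carbonyl C bonded to C and –OH → carboxylic acid.
  CH(COCH3): pendant –COCH3: carbonyl C bonded to two carbons → ketone.
  CH(OCOCH3): pendant –OC(=O)CH3: an acyloxy group → ester.
  CH(NHCOCH3): pendant –NHC(=O)CH3: N bonded to a carbonyl → amide (not amine).
  CH(CN): pendant –C≡N: nitrile.
  CH(NHCOCH3): pendant –NHC(=O)CH3: N bonded to a carbonyl → amide (not amine).
  CH(CONH2): pendant –CONH2: carbonyl C bonded to C and N → amide.
  CH(CONH2): pendant –CONH2: carbonyl C bonded to C and N → amide.
  CH(CH=CH2): pendant –CH=CH2: C=C double bond → alkene.
  CH2OCH2: C–O–C with sp³ carbons on both sides and no adjacent C=O → ether.
  CH(NH2): –NH2 on an sp³ carbon with no adjacent C=O → amine.
  CH2NO2: –NO2 on carbon → nitro group.
Amine appears at: H2NCH2, CH(NH2) → 2.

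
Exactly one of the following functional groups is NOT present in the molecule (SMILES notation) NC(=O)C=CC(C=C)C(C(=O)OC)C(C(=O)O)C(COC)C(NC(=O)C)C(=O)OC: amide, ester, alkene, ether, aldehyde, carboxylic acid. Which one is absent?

ether: present (CH(CH2OCH3) — pendant –CH2OCH3: C–O–C linkage → ether).
carboxylic acid: present (CH(COOH) — pendant –COOH: carbonyl C bonded to C and –OH → carboxylic acid).
alkene: present (CH=CH — C=C double bond → alkene).
ester: present (CH(COOCH3) — pendant –COOCH3: carbonyl C bonded to C and –OCH3 → ester).
amide: present (H2NCO — –C(=O)NH2: carbonyl C bonded to C and to N → amide (the N is not a separate amine)).
aldehyde: absent. In CH(COOH), the carbonyl carbon bears –OH, not –H, so it is a carboxylic acid.

aldehyde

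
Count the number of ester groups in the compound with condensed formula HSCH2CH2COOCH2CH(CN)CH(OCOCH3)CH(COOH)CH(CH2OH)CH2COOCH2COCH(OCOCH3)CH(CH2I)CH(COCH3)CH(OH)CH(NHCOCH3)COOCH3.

Reading the structure from left to right:
  HSCH2: –SH on an sp³ carbon → thiol.
  CH2COOCH2: –C(=O)–O–C with C on the carbonyl side → ester.
  CH(CN): pendant –C≡N: nitrile.
  CH(OCOCH3): pendant –OC(=O)CH3: an acyloxy group → ester.
  CH(COOH): pendant –COOH: carbonyl C bonded to C and –OH → carboxylic acid.
  CH(CH2OH): pendant –CH2OH on an sp³ backbone C → alcohol.
  CH2COOCH2: –C(=O)–O–C with C on the carbonyl side → ester.
  CO: –C(=O)– with carbon on both sides → ketone.
  CH(OCOCH3): pendant –OC(=O)CH3: an acyloxy group → ester.
  CH(CH2I): pendant –CH2X: halogen on sp³ carbon → alkyl halide.
  CH(COCH3): pendant –COCH3: carbonyl C bonded to two carbons → ketone.
  CH(OH): –OH on an sp³ carbon → alcohol (secondary).
  CH(NHCOCH3): pendant –NHC(=O)CH3: N bonded to a carbonyl → amide (not amine).
  COOCH3: –C(=O)OCH3: carbonyl C bonded to C and to –OCH3 → ester (not ketone + ether).
Ester appears at: CH2COOCH2, CH(OCOCH3), CH2COOCH2, CH(OCOCH3), COOCH3 → 5.

5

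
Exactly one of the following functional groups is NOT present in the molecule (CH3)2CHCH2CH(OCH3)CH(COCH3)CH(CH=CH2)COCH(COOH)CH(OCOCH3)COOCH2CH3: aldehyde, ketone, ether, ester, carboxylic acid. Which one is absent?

ketone: present (CH(COCH3) — pendant –COCH3: carbonyl C bonded to two carbons → ketone).
ester: present (CH(OCOCH3) — pendant –OC(=O)CH3: an acyloxy group → ester).
ether: present (CH(OCH3) — pendant –OCH3: C–O–C with sp³ C, no adjacent C=O → ether).
carboxylic acid: present (CH(COOH) — pendant –COOH: carbonyl C bonded to C and –OH → carboxylic acid).
aldehyde: absent. In each of CH(COCH3) and CO, the carbonyl carbon is bonded to two carbons, so it is a ketone, not an aldehyde. In CH(COOH), the carbonyl carbon bears –OH, not –H, so it is a carboxylic acid.

aldehyde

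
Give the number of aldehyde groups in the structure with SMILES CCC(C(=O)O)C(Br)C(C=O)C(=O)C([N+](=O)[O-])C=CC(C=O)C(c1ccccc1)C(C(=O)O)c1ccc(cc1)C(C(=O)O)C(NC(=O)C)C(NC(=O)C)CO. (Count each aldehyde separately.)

2

Reading the structure from left to right:
  CH(COOH): pendant –COOH: carbonyl C bonded to C and –OH → carboxylic acid.
  CH(Br): halogen on an sp³ carbon → alkyl halide.
  CH(CHO): pendant –CHO: carbonyl C bonded to C and H → aldehyde.
  CO: –C(=O)– with carbon on both sides → ketone.
  CH(NO2): –NO2 on an sp³ carbon → nitro (the N=O is not a carbonyl).
  CH=CH: C=C double bond → alkene.
  CH(CHO): pendant –CHO: carbonyl C bonded to C and H → aldehyde.
  CH(C6H5): pendant –C6H5: benzene ring → arene.
  CH(COOH): pendant –COOH: carbonyl C bonded to C and –OH → carboxylic acid.
  C6H4: para-disubstituted benzene ring → arene.
  CH(COOH): pendant –COOH: carbonyl C bonded to C and –OH → carboxylic acid.
  CH(NHCOCH3): pendant –NHC(=O)CH3: N bonded to a carbonyl → amide (not amine).
  CH(NHCOCH3): pendant –NHC(=O)CH3: N bonded to a carbonyl → amide (not amine).
  CH2OH: –OH on an sp³ carbon → alcohol.
Aldehyde appears at: CH(CHO), CH(CHO) → 2.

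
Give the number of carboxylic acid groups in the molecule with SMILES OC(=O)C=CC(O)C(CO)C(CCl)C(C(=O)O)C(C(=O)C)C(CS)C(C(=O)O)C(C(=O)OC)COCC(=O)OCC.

Reading the structure from left to right:
  HOOC: –COOH: carbonyl C bonded to –OH and C → carboxylic acid (the –OH is not a separate alcohol).
  CH=CH: C=C double bond → alkene.
  CH(OH): –OH on an sp³ carbon → alcohol (secondary).
  CH(CH2OH): pendant –CH2OH on an sp³ backbone C → alcohol.
  CH(CH2Cl): pendant –CH2X: halogen on sp³ carbon → alkyl halide.
  CH(COOH): pendant –COOH: carbonyl C bonded to C and –OH → carboxylic acid.
  CH(COCH3): pendant –COCH3: carbonyl C bonded to two carbons → ketone.
  CH(CH2SH): pendant –CH2SH → thiol.
  CH(COOH): pendant –COOH: carbonyl C bonded to C and –OH → carboxylic acid.
  CH(COOCH3): pendant –COOCH3: carbonyl C bonded to C and –OCH3 → ester.
  CH2OCH2: C–O–C with sp³ carbons on both sides and no adjacent C=O → ether.
  COOCH2CH3: –C(=O)OCH2CH3: carbonyl C bonded to C and to –OEt → ester.
Carboxylic acid appears at: HOOC, CH(COOH), CH(COOH) → 3.

3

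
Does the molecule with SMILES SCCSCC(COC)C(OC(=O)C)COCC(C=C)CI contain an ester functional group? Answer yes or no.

yes

Reading the structure from left to right:
  HSCH2: –SH on an sp³ carbon → thiol.
  CH2SCH2: C–S–C linkage → sulfide (thioether).
  CH(CH2OCH3): pendant –CH2OCH3: C–O–C linkage → ether.
  CH(OCOCH3): pendant –OC(=O)CH3: an acyloxy group → ester.
  CH2OCH2: C–O–C with sp³ carbons on both sides and no adjacent C=O → ether.
  CH(CH=CH2): pendant –CH=CH2: C=C double bond → alkene.
  CH2I: halogen on an sp³ carbon → alkyl halide.
The CH(OCOCH3) segment supplies the ester: pendant –OC(=O)CH3: an acyloxy group → ester.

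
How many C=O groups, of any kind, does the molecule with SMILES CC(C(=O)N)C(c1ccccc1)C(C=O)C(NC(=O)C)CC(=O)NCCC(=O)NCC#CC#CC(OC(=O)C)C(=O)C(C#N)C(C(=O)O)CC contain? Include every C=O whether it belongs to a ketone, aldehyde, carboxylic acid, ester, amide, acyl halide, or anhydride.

CH(CONH2): amide, 1 C=O (running total 1).
CH(CHO): aldehyde, 1 C=O (running total 2).
CH(NHCOCH3): amide, 1 C=O (running total 3).
CH2CONHCH2: amide, 1 C=O (running total 4).
CH2CONHCH2: amide, 1 C=O (running total 5).
CH(OCOCH3): ester, 1 C=O (running total 6).
CO: ketone, 1 C=O (running total 7).
CH(COOH): carboxylic acid, 1 C=O (running total 8).

8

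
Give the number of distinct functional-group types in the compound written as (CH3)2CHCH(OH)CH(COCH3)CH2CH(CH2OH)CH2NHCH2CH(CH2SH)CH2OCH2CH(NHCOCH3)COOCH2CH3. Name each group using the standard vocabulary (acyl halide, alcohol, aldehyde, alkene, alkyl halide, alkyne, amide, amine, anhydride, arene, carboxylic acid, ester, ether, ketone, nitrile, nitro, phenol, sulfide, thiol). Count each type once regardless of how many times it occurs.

7

Reading the structure from left to right:
  CH(OH): –OH on an sp³ carbon → alcohol (secondary).
  CH(COCH3): pendant –COCH3: carbonyl C bonded to two carbons → ketone.
  CH(CH2OH): pendant –CH2OH on an sp³ backbone C → alcohol.
  CH2NHCH2: C–N–C with sp³ carbons and no adjacent C=O → amine (secondary).
  CH(CH2SH): pendant –CH2SH → thiol.
  CH2OCH2: C–O–C with sp³ carbons on both sides and no adjacent C=O → ether.
  CH(NHCOCH3): pendant –NHC(=O)CH3: N bonded to a carbonyl → amide (not amine).
  COOCH2CH3: –C(=O)OCH2CH3: carbonyl C bonded to C and to –OEt → ester.
Distinct types present: alcohol, amide, amine, ester, ether, ketone, thiol.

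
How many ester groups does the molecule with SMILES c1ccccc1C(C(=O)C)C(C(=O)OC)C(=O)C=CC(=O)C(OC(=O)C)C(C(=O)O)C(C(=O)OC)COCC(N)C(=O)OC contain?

4

C6H5– phenyl ring → arene.
pendant –COCH3: carbonyl C bonded to two carbons → ketone.
pendant –COOCH3: carbonyl C bonded to C and –OCH3 → ester.
–C(=O)– with carbon on both sides → ketone.
C=C double bond → alkene.
–C(=O)– with carbon on both sides → ketone.
pendant –OC(=O)CH3: an acyloxy group → ester.
pendant –COOH: carbonyl C bonded to C and –OH → carboxylic acid.
pendant –COOCH3: carbonyl C bonded to C and –OCH3 → ester.
C–O–C with sp³ carbons on both sides and no adjacent C=O → ether.
–NH2 on an sp³ carbon with no adjacent C=O → amine.
–C(=O)OCH3: carbonyl C bonded to C and to –OCH3 → ester (not ketone + ether).
Ester appears at: CH(COOCH3), CH(OCOCH3), CH(COOCH3), COOCH3 → 4.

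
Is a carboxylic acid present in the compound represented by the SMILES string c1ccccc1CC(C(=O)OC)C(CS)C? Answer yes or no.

Reading the structure from left to right:
  C6H5: C6H5– phenyl ring → arene.
  CH(COOCH3): pendant –COOCH3: carbonyl C bonded to C and –OCH3 → ester.
  CH(CH2SH): pendant –CH2SH → thiol.
In CH(COOCH3), the acyl oxygen is bonded to carbon (–O–C), not to H, so this is an ester.
The groups actually present are: arene, ester, thiol.

no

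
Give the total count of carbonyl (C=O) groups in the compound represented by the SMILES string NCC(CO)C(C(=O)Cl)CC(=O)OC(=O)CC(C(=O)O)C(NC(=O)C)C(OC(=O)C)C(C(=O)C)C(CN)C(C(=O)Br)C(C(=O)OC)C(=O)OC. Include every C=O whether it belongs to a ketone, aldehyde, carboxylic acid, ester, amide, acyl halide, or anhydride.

10

CH(COCl): acyl halide, 1 C=O (running total 1).
CH2CO-O-COCH2: anhydride, 2 C=O (running total 3).
CH(COOH): carboxylic acid, 1 C=O (running total 4).
CH(NHCOCH3): amide, 1 C=O (running total 5).
CH(OCOCH3): ester, 1 C=O (running total 6).
CH(COCH3): ketone, 1 C=O (running total 7).
CH(COBr): acyl halide, 1 C=O (running total 8).
CH(COOCH3): ester, 1 C=O (running total 9).
COOCH3: ester, 1 C=O (running total 10).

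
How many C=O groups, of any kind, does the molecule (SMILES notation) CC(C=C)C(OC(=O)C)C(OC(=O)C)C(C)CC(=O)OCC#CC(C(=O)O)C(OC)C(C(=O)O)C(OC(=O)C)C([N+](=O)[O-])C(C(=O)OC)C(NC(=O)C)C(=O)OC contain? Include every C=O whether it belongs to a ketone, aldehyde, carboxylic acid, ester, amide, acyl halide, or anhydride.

CH(OCOCH3): ester, 1 C=O (running total 1).
CH(OCOCH3): ester, 1 C=O (running total 2).
CH2COOCH2: ester, 1 C=O (running total 3).
CH(COOH): carboxylic acid, 1 C=O (running total 4).
CH(COOH): carboxylic acid, 1 C=O (running total 5).
CH(OCOCH3): ester, 1 C=O (running total 6).
CH(COOCH3): ester, 1 C=O (running total 7).
CH(NHCOCH3): amide, 1 C=O (running total 8).
COOCH3: ester, 1 C=O (running total 9).

9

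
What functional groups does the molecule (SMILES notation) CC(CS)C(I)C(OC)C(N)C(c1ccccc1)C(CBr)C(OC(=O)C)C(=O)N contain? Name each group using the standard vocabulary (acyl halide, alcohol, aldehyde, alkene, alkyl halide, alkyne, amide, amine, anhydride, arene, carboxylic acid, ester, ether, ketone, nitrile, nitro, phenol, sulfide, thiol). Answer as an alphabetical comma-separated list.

Reading the structure from left to right:
  CH(CH2SH): pendant –CH2SH → thiol.
  CH(I): halogen on an sp³ carbon → alkyl halide.
  CH(OCH3): pendant –OCH3: C–O–C with sp³ C, no adjacent C=O → ether.
  CH(NH2): –NH2 on an sp³ carbon with no adjacent C=O → amine.
  CH(C6H5): pendant –C6H5: benzene ring → arene.
  CH(CH2Br): pendant –CH2X: halogen on sp³ carbon → alkyl halide.
  CH(OCOCH3): pendant –OC(=O)CH3: an acyloxy group → ester.
  CONH2: –C(=O)NH2: carbonyl C bonded to C and to N → amide (the N is not a separate amine).

alkyl halide, amide, amine, arene, ester, ether, thiol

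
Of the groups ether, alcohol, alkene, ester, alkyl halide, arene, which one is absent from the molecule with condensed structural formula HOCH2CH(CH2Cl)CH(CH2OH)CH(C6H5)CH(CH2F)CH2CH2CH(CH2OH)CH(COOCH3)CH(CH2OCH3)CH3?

alkyl halide: present (CH(CH2Cl) — pendant –CH2X: halogen on sp³ carbon → alkyl halide).
ester: present (CH(COOCH3) — pendant –COOCH3: carbonyl C bonded to C and –OCH3 → ester).
ether: present (CH(CH2OCH3) — pendant –CH2OCH3: C–O–C linkage → ether).
arene: present (CH(C6H5) — pendant –C6H5: benzene ring → arene).
alcohol: present (HOCH2 — HO– on an sp³ carbon → alcohol).
alkene: absent. In CH(C6H5), the C=C units are part of an aromatic ring, which is an arene, not an isolated alkene.

alkene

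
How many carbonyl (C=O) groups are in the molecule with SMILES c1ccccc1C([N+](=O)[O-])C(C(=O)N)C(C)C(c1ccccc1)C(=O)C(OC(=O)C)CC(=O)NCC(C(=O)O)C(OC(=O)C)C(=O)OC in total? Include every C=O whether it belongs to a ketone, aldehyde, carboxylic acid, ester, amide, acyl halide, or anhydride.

7

CH(CONH2): amide, 1 C=O (running total 1).
CO: ketone, 1 C=O (running total 2).
CH(OCOCH3): ester, 1 C=O (running total 3).
CH2CONHCH2: amide, 1 C=O (running total 4).
CH(COOH): carboxylic acid, 1 C=O (running total 5).
CH(OCOCH3): ester, 1 C=O (running total 6).
COOCH3: ester, 1 C=O (running total 7).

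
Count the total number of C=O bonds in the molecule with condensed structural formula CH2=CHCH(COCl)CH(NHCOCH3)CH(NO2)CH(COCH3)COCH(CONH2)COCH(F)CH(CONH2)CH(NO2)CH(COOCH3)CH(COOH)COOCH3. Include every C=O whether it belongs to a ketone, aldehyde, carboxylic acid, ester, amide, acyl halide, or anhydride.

10

CH(COCl): acyl halide, 1 C=O (running total 1).
CH(NHCOCH3): amide, 1 C=O (running total 2).
CH(COCH3): ketone, 1 C=O (running total 3).
CO: ketone, 1 C=O (running total 4).
CH(CONH2): amide, 1 C=O (running total 5).
CO: ketone, 1 C=O (running total 6).
CH(CONH2): amide, 1 C=O (running total 7).
CH(COOCH3): ester, 1 C=O (running total 8).
CH(COOH): carboxylic acid, 1 C=O (running total 9).
COOCH3: ester, 1 C=O (running total 10).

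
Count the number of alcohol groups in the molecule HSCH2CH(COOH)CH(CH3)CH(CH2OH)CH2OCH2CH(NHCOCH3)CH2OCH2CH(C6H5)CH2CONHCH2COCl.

1

–SH on an sp³ carbon → thiol.
pendant –COOH: carbonyl C bonded to C and –OH → carboxylic acid.
pendant –CH2OH on an sp³ backbone C → alcohol.
C–O–C with sp³ carbons on both sides and no adjacent C=O → ether.
pendant –NHC(=O)CH3: N bonded to a carbonyl → amide (not amine).
C–O–C with sp³ carbons on both sides and no adjacent C=O → ether.
pendant –C6H5: benzene ring → arene.
–C(=O)–N– linkage → amide (the N is not an amine).
–C(=O)Cl: carbonyl C bonded to C and to a halogen → acyl halide (not alkyl halide).
Alcohol appears at: CH(CH2OH) → 1.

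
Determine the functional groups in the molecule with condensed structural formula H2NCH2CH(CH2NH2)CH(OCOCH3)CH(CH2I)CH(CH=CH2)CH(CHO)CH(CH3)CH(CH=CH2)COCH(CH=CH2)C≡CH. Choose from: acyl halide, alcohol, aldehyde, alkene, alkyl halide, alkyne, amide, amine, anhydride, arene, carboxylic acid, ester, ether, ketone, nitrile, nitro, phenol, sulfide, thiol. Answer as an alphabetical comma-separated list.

Taking each segment in turn:
  H2NCH2: –NH2 on an sp³ carbon with no adjacent C=O → amine.
  CH(CH2NH2): pendant –CH2NH2: N on sp³ C, no adjacent C=O → amine.
  CH(OCOCH3): pendant –OC(=O)CH3: an acyloxy group → ester.
  CH(CH2I): pendant –CH2X: halogen on sp³ carbon → alkyl halide.
  CH(CH=CH2): pendant –CH=CH2: C=C double bond → alkene.
  CH(CHO): pendant –CHO: carbonyl C bonded to C and H → aldehyde.
  CH(CH=CH2): pendant –CH=CH2: C=C double bond → alkene.
  CO: –C(=O)– with carbon on both sides → ketone.
  CH(CH=CH2): pendant –CH=CH2: C=C double bond → alkene.
  C≡CH: C≡C triple bond → alkyne.

aldehyde, alkene, alkyl halide, alkyne, amine, ester, ketone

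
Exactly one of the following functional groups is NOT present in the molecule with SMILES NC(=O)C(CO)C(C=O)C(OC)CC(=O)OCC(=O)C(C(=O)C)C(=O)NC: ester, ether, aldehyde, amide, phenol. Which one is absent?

phenol

ester: present (CH2COOCH2 — –C(=O)–O–C with C on the carbonyl side → ester).
ether: present (CH(OCH3) — pendant –OCH3: C–O–C with sp³ C, no adjacent C=O → ether).
amide: present (H2NCO — –C(=O)NH2: carbonyl C bonded to C and to N → amide (the N is not a separate amine)).
aldehyde: present (CH(CHO) — pendant –CHO: carbonyl C bonded to C and H → aldehyde).
phenol: absent. In CH(CH2OH), the –OH is on an sp³ carbon, not on an aromatic ring, so it is an alcohol.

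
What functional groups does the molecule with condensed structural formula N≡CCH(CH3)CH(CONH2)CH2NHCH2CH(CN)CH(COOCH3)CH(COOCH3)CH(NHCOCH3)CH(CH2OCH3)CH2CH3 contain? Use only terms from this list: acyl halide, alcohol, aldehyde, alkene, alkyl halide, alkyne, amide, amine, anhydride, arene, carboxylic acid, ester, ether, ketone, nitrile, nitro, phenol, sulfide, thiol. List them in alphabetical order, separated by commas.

Working along the chain:
  N≡C: N≡C–: carbon triple-bonded to nitrogen → nitrile.
  CH(CONH2): pendant –CONH2: carbonyl C bonded to C and N → amide.
  CH2NHCH2: C–N–C with sp³ carbons and no adjacent C=O → amine (secondary).
  CH(CN): pendant –C≡N: nitrile.
  CH(COOCH3): pendant –COOCH3: carbonyl C bonded to C and –OCH3 → ester.
  CH(COOCH3): pendant –COOCH3: carbonyl C bonded to C and –OCH3 → ester.
  CH(NHCOCH3): pendant –NHC(=O)CH3: N bonded to a carbonyl → amide (not amine).
  CH(CH2OCH3): pendant –CH2OCH3: C–O–C linkage → ether.

amide, amine, ester, ether, nitrile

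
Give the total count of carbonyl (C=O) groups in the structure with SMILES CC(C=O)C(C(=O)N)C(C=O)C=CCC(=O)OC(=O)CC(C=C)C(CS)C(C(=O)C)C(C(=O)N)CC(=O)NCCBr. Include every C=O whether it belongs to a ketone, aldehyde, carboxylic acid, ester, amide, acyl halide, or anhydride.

CH(CHO): aldehyde, 1 C=O (running total 1).
CH(CONH2): amide, 1 C=O (running total 2).
CH(CHO): aldehyde, 1 C=O (running total 3).
CH2CO-O-COCH2: anhydride, 2 C=O (running total 5).
CH(COCH3): ketone, 1 C=O (running total 6).
CH(CONH2): amide, 1 C=O (running total 7).
CH2CONHCH2: amide, 1 C=O (running total 8).

8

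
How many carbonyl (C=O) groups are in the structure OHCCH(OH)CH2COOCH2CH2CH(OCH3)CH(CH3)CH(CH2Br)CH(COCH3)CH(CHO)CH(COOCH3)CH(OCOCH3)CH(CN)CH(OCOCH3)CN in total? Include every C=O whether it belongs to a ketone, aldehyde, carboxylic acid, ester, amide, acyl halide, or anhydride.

7

OHC: aldehyde, 1 C=O (running total 1).
CH2COOCH2: ester, 1 C=O (running total 2).
CH(COCH3): ketone, 1 C=O (running total 3).
CH(CHO): aldehyde, 1 C=O (running total 4).
CH(COOCH3): ester, 1 C=O (running total 5).
CH(OCOCH3): ester, 1 C=O (running total 6).
CH(OCOCH3): ester, 1 C=O (running total 7).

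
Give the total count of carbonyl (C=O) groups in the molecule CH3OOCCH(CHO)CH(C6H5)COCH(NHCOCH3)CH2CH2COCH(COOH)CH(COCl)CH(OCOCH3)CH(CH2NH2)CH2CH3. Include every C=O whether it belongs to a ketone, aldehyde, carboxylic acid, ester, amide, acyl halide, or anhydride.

CH3OOC: ester, 1 C=O (running total 1).
CH(CHO): aldehyde, 1 C=O (running total 2).
CO: ketone, 1 C=O (running total 3).
CH(NHCOCH3): amide, 1 C=O (running total 4).
CO: ketone, 1 C=O (running total 5).
CH(COOH): carboxylic acid, 1 C=O (running total 6).
CH(COCl): acyl halide, 1 C=O (running total 7).
CH(OCOCH3): ester, 1 C=O (running total 8).

8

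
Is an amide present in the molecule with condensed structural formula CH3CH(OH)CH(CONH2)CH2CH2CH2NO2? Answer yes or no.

yes

Taking each segment in turn:
  CH(OH): –OH on an sp³ carbon → alcohol (secondary).
  CH(CONH2): pendant –CONH2: carbonyl C bonded to C and N → amide.
  CH2NO2: –NO2 on carbon → nitro group.
The CH(CONH2) segment supplies the amide: pendant –CONH2: carbonyl C bonded to C and N → amide.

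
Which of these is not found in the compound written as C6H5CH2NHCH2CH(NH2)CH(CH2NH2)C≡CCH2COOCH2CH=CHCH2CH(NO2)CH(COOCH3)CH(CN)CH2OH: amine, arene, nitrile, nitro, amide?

amide

arene: present (C6H5 — C6H5– phenyl ring → arene).
nitro: present (CH(NO2) — –NO2 on an sp³ carbon → nitro (the N=O is not a carbonyl)).
nitrile: present (CH(CN) — pendant –C≡N: nitrile).
amine: present (CH2NHCH2 — C–N–C with sp³ carbons and no adjacent C=O → amine (secondary)).
amide: no segment matches this pattern.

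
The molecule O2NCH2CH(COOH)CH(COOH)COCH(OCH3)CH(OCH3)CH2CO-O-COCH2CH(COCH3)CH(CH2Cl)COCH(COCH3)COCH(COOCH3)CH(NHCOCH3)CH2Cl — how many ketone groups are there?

5

Reading the structure from left to right:
  O2NCH2: –NO2 on carbon → nitro group.
  CH(COOH): pendant –COOH: carbonyl C bonded to C and –OH → carboxylic acid.
  CH(COOH): pendant –COOH: carbonyl C bonded to C and –OH → carboxylic acid.
  CO: –C(=O)– with carbon on both sides → ketone.
  CH(OCH3): pendant –OCH3: C–O–C with sp³ C, no adjacent C=O → ether.
  CH(OCH3): pendant –OCH3: C–O–C with sp³ C, no adjacent C=O → ether.
  CH2CO-O-COCH2: two acyl groups sharing one oxygen, –C(=O)–O–C(=O)– → anhydride.
  CH(COCH3): pendant –COCH3: carbonyl C bonded to two carbons → ketone.
  CH(CH2Cl): pendant –CH2X: halogen on sp³ carbon → alkyl halide.
  CO: –C(=O)– with carbon on both sides → ketone.
  CH(COCH3): pendant –COCH3: carbonyl C bonded to two carbons → ketone.
  CO: –C(=O)– with carbon on both sides → ketone.
  CH(COOCH3): pendant –COOCH3: carbonyl C bonded to C and –OCH3 → ester.
  CH(NHCOCH3): pendant –NHC(=O)CH3: N bonded to a carbonyl → amide (not amine).
  CH2Cl: halogen on an sp³ carbon → alkyl halide.
Ketone appears at: CO, CH(COCH3), CO, CH(COCH3), CO → 5.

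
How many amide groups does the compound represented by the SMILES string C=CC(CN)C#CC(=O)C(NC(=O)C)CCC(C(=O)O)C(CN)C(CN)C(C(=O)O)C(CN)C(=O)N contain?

Working along the chain:
  CH2=CH: C=C double bond → alkene.
  CH(CH2NH2): pendant –CH2NH2: N on sp³ C, no adjacent C=O → amine.
  C≡C: C≡C triple bond → alkyne.
  CO: –C(=O)– with carbon on both sides → ketone.
  CH(NHCOCH3): pendant –NHC(=O)CH3: N bonded to a carbonyl → amide (not amine).
  CH(COOH): pendant –COOH: carbonyl C bonded to C and –OH → carboxylic acid.
  CH(CH2NH2): pendant –CH2NH2: N on sp³ C, no adjacent C=O → amine.
  CH(CH2NH2): pendant –CH2NH2: N on sp³ C, no adjacent C=O → amine.
  CH(COOH): pendant –COOH: carbonyl C bonded to C and –OH → carboxylic acid.
  CH(CH2NH2): pendant –CH2NH2: N on sp³ C, no adjacent C=O → amine.
  CONH2: –C(=O)NH2: carbonyl C bonded to C and to N → amide (the N is not a separate amine).
Amide appears at: CH(NHCOCH3), CONH2 → 2.

2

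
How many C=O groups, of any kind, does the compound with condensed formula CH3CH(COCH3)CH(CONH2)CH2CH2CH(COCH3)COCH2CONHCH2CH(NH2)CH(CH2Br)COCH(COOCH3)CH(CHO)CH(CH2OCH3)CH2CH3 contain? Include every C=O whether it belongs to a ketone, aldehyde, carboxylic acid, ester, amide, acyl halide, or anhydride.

CH(COCH3): ketone, 1 C=O (running total 1).
CH(CONH2): amide, 1 C=O (running total 2).
CH(COCH3): ketone, 1 C=O (running total 3).
CO: ketone, 1 C=O (running total 4).
CH2CONHCH2: amide, 1 C=O (running total 5).
CO: ketone, 1 C=O (running total 6).
CH(COOCH3): ester, 1 C=O (running total 7).
CH(CHO): aldehyde, 1 C=O (running total 8).

8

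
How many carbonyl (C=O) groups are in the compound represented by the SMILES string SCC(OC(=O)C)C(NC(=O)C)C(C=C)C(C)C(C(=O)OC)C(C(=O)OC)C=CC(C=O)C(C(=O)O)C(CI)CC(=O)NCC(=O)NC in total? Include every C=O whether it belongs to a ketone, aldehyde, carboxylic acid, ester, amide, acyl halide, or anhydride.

CH(OCOCH3): ester, 1 C=O (running total 1).
CH(NHCOCH3): amide, 1 C=O (running total 2).
CH(COOCH3): ester, 1 C=O (running total 3).
CH(COOCH3): ester, 1 C=O (running total 4).
CH(CHO): aldehyde, 1 C=O (running total 5).
CH(COOH): carboxylic acid, 1 C=O (running total 6).
CH2CONHCH2: amide, 1 C=O (running total 7).
CONHCH3: amide, 1 C=O (running total 8).

8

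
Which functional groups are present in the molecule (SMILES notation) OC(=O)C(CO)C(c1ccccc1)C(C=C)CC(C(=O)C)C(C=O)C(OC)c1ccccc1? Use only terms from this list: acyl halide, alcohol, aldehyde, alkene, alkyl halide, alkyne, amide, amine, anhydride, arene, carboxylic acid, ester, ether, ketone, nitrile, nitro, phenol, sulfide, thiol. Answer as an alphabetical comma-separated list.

–COOH: carbonyl C bonded to –OH and C → carboxylic acid (the –OH is not a separate alcohol).
pendant –CH2OH on an sp³ backbone C → alcohol.
pendant –C6H5: benzene ring → arene.
pendant –CH=CH2: C=C double bond → alkene.
pendant –COCH3: carbonyl C bonded to two carbons → ketone.
pendant –CHO: carbonyl C bonded to C and H → aldehyde.
pendant –OCH3: C–O–C with sp³ C, no adjacent C=O → ether.
–C6H5 phenyl ring → arene.

alcohol, aldehyde, alkene, arene, carboxylic acid, ether, ketone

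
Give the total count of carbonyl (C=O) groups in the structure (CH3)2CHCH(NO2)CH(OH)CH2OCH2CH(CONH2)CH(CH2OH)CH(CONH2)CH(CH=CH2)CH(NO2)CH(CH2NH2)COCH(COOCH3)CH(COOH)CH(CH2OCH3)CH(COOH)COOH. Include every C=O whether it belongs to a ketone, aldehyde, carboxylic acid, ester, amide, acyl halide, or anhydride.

CH(CONH2): amide, 1 C=O (running total 1).
CH(CONH2): amide, 1 C=O (running total 2).
CO: ketone, 1 C=O (running total 3).
CH(COOCH3): ester, 1 C=O (running total 4).
CH(COOH): carboxylic acid, 1 C=O (running total 5).
CH(COOH): carboxylic acid, 1 C=O (running total 6).
COOH: carboxylic acid, 1 C=O (running total 7).

7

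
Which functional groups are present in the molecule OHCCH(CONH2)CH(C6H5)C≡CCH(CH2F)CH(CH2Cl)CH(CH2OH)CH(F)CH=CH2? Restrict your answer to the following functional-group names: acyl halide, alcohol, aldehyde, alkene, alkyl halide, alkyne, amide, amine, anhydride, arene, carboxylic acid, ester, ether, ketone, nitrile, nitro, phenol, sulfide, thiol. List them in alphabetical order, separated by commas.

Taking each segment in turn:
  OHC: terminal –CHO: carbonyl C bonded to H and C → aldehyde.
  CH(CONH2): pendant –CONH2: carbonyl C bonded to C and N → amide.
  CH(C6H5): pendant –C6H5: benzene ring → arene.
  C≡C: C≡C triple bond → alkyne.
  CH(CH2F): pendant –CH2X: halogen on sp³ carbon → alkyl halide.
  CH(CH2Cl): pendant –CH2X: halogen on sp³ carbon → alkyl halide.
  CH(CH2OH): pendant –CH2OH on an sp³ backbone C → alcohol.
  CH(F): halogen on an sp³ carbon → alkyl halide.
  CH=CH2: C=C double bond → alkene.

alcohol, aldehyde, alkene, alkyl halide, alkyne, amide, arene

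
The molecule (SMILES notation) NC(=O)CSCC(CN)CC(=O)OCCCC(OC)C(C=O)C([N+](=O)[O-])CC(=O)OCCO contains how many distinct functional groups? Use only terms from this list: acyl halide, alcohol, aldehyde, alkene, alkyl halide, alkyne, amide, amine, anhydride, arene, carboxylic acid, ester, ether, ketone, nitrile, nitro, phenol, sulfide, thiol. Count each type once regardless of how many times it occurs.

Taking each segment in turn:
  H2NCO: –C(=O)NH2: carbonyl C bonded to C and to N → amide (the N is not a separate amine).
  CH2SCH2: C–S–C linkage → sulfide (thioether).
  CH(CH2NH2): pendant –CH2NH2: N on sp³ C, no adjacent C=O → amine.
  CH2COOCH2: –C(=O)–O–C with C on the carbonyl side → ester.
  CH(OCH3): pendant –OCH3: C–O–C with sp³ C, no adjacent C=O → ether.
  CH(CHO): pendant –CHO: carbonyl C bonded to C and H → aldehyde.
  CH(NO2): –NO2 on an sp³ carbon → nitro (the N=O is not a carbonyl).
  CH2COOCH2: –C(=O)–O–C with C on the carbonyl side → ester.
  CH2OH: –OH on an sp³ carbon → alcohol.
Distinct types present: alcohol, aldehyde, amide, amine, ester, ether, nitro, sulfide.

8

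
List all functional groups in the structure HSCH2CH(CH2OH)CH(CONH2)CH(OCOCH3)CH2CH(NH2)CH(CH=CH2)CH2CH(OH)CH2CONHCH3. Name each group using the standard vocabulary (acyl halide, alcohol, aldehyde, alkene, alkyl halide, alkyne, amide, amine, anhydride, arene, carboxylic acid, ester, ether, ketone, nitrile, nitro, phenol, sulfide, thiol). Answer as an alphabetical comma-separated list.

Reading the structure from left to right:
  HSCH2: –SH on an sp³ carbon → thiol.
  CH(CH2OH): pendant –CH2OH on an sp³ backbone C → alcohol.
  CH(CONH2): pendant –CONH2: carbonyl C bonded to C and N → amide.
  CH(OCOCH3): pendant –OC(=O)CH3: an acyloxy group → ester.
  CH(NH2): –NH2 on an sp³ carbon with no adjacent C=O → amine.
  CH(CH=CH2): pendant –CH=CH2: C=C double bond → alkene.
  CH(OH): –OH on an sp³ carbon → alcohol (secondary).
  CONHCH3: –C(=O)NHCH3: carbonyl C bonded to C and to N → amide (the N is not an amine).

alcohol, alkene, amide, amine, ester, thiol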